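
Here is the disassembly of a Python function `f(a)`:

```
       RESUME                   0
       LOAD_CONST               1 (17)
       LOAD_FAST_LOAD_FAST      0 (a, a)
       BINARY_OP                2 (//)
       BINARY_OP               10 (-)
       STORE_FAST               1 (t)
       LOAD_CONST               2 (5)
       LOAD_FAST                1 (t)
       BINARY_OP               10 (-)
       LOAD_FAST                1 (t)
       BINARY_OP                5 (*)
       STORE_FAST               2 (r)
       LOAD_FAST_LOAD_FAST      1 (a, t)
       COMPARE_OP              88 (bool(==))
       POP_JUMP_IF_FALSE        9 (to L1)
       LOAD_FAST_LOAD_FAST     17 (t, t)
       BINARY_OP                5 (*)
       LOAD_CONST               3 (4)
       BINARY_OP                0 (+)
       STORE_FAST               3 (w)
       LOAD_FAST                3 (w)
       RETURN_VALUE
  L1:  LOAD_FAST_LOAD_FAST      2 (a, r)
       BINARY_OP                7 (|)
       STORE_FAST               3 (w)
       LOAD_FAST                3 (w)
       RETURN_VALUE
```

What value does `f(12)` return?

-164

LOAD_CONST → push 17. Stack: [17]
LOAD_FAST_LOAD_FAST a,a → push 12,12. Stack: [17, 12, 12]
BINARY_OP // → 12 // 12 = 1. Stack: [17, 1]
BINARY_OP - → 17 - 1 = 16. Stack: [16]
STORE_FAST t → t=16. Stack: []
LOAD_CONST → push 5. Stack: [5]
LOAD_FAST t → push 16. Stack: [5, 16]
BINARY_OP - → 5 - 16 = -11. Stack: [-11]
LOAD_FAST t → push 16. Stack: [-11, 16]
BINARY_OP * → -11 * 16 = -176. Stack: [-176]
STORE_FAST r → r=-176. Stack: []
LOAD_FAST_LOAD_FAST a,t → push 12,16. Stack: [12, 16]
COMPARE_OP bool(==) → 12 vs 16 = False. Stack: [False]
POP_JUMP_IF_FALSE → pop False; jump. Stack: []
LOAD_FAST_LOAD_FAST a,r → push 12,-176. Stack: [12, -176]
BINARY_OP | → 12 | -176 = -164. Stack: [-164]
STORE_FAST w → w=-164. Stack: []
LOAD_FAST w → push -164. Stack: [-164]
RETURN_VALUE → return -164.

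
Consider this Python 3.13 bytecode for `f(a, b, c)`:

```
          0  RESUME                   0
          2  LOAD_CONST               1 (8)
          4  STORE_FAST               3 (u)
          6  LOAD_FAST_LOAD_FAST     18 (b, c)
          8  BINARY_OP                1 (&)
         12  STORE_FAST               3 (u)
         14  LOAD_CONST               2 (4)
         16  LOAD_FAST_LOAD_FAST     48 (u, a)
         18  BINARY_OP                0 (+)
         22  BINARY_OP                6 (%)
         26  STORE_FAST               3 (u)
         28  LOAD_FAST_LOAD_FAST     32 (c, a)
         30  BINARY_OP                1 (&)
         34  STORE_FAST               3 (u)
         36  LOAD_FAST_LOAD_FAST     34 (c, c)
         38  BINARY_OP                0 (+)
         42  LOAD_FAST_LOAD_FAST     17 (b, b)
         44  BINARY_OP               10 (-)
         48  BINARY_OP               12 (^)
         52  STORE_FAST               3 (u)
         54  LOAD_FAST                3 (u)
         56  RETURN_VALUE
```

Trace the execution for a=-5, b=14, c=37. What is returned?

74

LOAD_CONST → push 8. Stack: [8]
STORE_FAST u → u=8. Stack: []
LOAD_FAST_LOAD_FAST b,c → push 14,37. Stack: [14, 37]
BINARY_OP & → 14 & 37 = 4. Stack: [4]
STORE_FAST u → u=4. Stack: []
LOAD_CONST → push 4. Stack: [4]
LOAD_FAST_LOAD_FAST u,a → push 4,-5. Stack: [4, 4, -5]
BINARY_OP + → 4 + -5 = -1. Stack: [4, -1]
BINARY_OP % → 4 % -1 = 0. Stack: [0]
STORE_FAST u → u=0. Stack: []
LOAD_FAST_LOAD_FAST c,a → push 37,-5. Stack: [37, -5]
BINARY_OP & → 37 & -5 = 33. Stack: [33]
STORE_FAST u → u=33. Stack: []
LOAD_FAST_LOAD_FAST c,c → push 37,37. Stack: [37, 37]
BINARY_OP + → 37 + 37 = 74. Stack: [74]
LOAD_FAST_LOAD_FAST b,b → push 14,14. Stack: [74, 14, 14]
BINARY_OP - → 14 - 14 = 0. Stack: [74, 0]
BINARY_OP ^ → 74 ^ 0 = 74. Stack: [74]
STORE_FAST u → u=74. Stack: []
LOAD_FAST u → push 74. Stack: [74]
RETURN_VALUE → return 74.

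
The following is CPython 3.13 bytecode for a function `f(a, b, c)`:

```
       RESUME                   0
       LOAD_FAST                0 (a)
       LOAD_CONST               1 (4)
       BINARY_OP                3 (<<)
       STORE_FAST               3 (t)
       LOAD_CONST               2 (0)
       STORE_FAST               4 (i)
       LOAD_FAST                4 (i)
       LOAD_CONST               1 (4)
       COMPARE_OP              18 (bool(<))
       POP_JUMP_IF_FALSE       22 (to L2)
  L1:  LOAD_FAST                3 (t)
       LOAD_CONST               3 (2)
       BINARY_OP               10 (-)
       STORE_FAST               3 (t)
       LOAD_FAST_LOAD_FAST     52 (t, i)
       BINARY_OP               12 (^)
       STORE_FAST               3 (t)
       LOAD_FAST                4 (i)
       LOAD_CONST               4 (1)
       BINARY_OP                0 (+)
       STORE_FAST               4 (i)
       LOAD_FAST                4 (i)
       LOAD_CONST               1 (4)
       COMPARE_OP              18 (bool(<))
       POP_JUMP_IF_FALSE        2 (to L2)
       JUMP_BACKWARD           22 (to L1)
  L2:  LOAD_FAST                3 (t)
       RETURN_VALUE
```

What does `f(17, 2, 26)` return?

LOAD_FAST a → push 17
LOAD_CONST → push 4
BINARY_OP << → 17 << 4 = 272
STORE_FAST t → t=272
LOAD_CONST → push 0
STORE_FAST i → i=0
LOAD_FAST i → push 0
LOAD_CONST → push 4
COMPARE_OP bool(<) → 0 vs 4 = True
POP_JUMP_IF_FALSE → pop True; no jump
LOAD_FAST t → push 272
LOAD_CONST → push 2
BINARY_OP - → 272 - 2 = 270
STORE_FAST t → t=270
LOAD_FAST_LOAD_FAST t,i → push 270,0
BINARY_OP ^ → 270 ^ 0 = 270
STORE_FAST t → t=270
LOAD_FAST i → push 0
LOAD_CONST → push 1
BINARY_OP + → 0 + 1 = 1
STORE_FAST i → i=1
LOAD_FAST i → push 1
LOAD_CONST → push 4
COMPARE_OP bool(<) → 1 vs 4 = True
POP_JUMP_IF_FALSE → pop True; no jump
LOAD_FAST t → push 270
LOAD_CONST → push 2
BINARY_OP - → 270 - 2 = 268
STORE_FAST t → t=268
LOAD_FAST_LOAD_FAST t,i → push 268,1
BINARY_OP ^ → 268 ^ 1 = 269
STORE_FAST t → t=269
LOAD_FAST i → push 1
LOAD_CONST → push 1
BINARY_OP + → 1 + 1 = 2
STORE_FAST i → i=2
LOAD_FAST i → push 2
LOAD_CONST → push 4
COMPARE_OP bool(<) → 2 vs 4 = True
POP_JUMP_IF_FALSE → pop True; no jump
LOAD_FAST t → push 269
LOAD_CONST → push 2
BINARY_OP - → 269 - 2 = 267
STORE_FAST t → t=267
LOAD_FAST_LOAD_FAST t,i → push 267,2
BINARY_OP ^ → 267 ^ 2 = 265
STORE_FAST t → t=265
LOAD_FAST i → push 2
LOAD_CONST → push 1
BINARY_OP + → 2 + 1 = 3
STORE_FAST i → i=3
LOAD_FAST i → push 3
LOAD_CONST → push 4
COMPARE_OP bool(<) → 3 vs 4 = True
POP_JUMP_IF_FALSE → pop True; no jump
LOAD_FAST t → push 265
LOAD_CONST → push 2
BINARY_OP - → 265 - 2 = 263
STORE_FAST t → t=263
LOAD_FAST_LOAD_FAST t,i → push 263,3
BINARY_OP ^ → 263 ^ 3 = 260
STORE_FAST t → t=260
LOAD_FAST i → push 3
LOAD_CONST → push 1
BINARY_OP + → 3 + 1 = 4
STORE_FAST i → i=4
LOAD_FAST i → push 4
LOAD_CONST → push 4
COMPARE_OP bool(<) → 4 vs 4 = False
POP_JUMP_IF_FALSE → pop False; jump
LOAD_FAST t → push 260
RETURN_VALUE → return 260.

260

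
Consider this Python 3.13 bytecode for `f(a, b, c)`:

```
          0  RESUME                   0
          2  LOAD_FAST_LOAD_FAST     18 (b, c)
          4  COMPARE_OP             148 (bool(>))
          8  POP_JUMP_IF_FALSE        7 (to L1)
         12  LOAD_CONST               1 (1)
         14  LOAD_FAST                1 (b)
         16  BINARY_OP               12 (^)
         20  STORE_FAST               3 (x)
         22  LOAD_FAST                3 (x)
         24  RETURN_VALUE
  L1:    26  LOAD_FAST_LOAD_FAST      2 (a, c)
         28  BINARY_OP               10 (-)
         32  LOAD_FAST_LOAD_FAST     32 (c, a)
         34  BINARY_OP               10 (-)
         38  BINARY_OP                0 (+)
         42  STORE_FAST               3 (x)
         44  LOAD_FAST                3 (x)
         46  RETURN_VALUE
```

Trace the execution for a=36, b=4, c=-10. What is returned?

5

LOAD_FAST_LOAD_FAST b,c → push 4,-10. Stack: [4, -10]
COMPARE_OP bool(>) → 4 vs -10 = True. Stack: [True]
POP_JUMP_IF_FALSE → pop True; no jump. Stack: []
LOAD_CONST → push 1. Stack: [1]
LOAD_FAST b → push 4. Stack: [1, 4]
BINARY_OP ^ → 1 ^ 4 = 5. Stack: [5]
STORE_FAST x → x=5. Stack: []
LOAD_FAST x → push 5. Stack: [5]
RETURN_VALUE → return 5.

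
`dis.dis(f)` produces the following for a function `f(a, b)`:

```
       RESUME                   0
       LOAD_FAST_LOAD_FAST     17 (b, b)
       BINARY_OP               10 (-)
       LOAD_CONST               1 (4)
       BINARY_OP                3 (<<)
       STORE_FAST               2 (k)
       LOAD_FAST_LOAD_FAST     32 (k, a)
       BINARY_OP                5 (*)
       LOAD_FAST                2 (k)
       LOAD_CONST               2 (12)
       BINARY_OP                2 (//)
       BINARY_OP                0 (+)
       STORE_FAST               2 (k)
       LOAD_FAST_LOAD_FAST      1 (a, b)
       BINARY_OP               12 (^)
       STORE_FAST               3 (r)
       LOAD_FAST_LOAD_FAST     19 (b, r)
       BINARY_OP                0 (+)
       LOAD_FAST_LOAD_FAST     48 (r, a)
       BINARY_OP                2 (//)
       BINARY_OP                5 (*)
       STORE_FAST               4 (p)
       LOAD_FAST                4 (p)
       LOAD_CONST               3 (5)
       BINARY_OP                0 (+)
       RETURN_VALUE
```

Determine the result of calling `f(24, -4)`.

69

LOAD_FAST_LOAD_FAST b,b → push -4,-4. Stack: [-4, -4]
BINARY_OP - → -4 - -4 = 0. Stack: [0]
LOAD_CONST → push 4. Stack: [0, 4]
BINARY_OP << → 0 << 4 = 0. Stack: [0]
STORE_FAST k → k=0. Stack: []
LOAD_FAST_LOAD_FAST k,a → push 0,24. Stack: [0, 24]
BINARY_OP * → 0 * 24 = 0. Stack: [0]
LOAD_FAST k → push 0. Stack: [0, 0]
LOAD_CONST → push 12. Stack: [0, 0, 12]
BINARY_OP // → 0 // 12 = 0. Stack: [0, 0]
BINARY_OP + → 0 + 0 = 0. Stack: [0]
STORE_FAST k → k=0. Stack: []
LOAD_FAST_LOAD_FAST a,b → push 24,-4. Stack: [24, -4]
BINARY_OP ^ → 24 ^ -4 = -28. Stack: [-28]
STORE_FAST r → r=-28. Stack: []
LOAD_FAST_LOAD_FAST b,r → push -4,-28. Stack: [-4, -28]
BINARY_OP + → -4 + -28 = -32. Stack: [-32]
LOAD_FAST_LOAD_FAST r,a → push -28,24. Stack: [-32, -28, 24]
BINARY_OP // → -28 // 24 = -2. Stack: [-32, -2]
BINARY_OP * → -32 * -2 = 64. Stack: [64]
STORE_FAST p → p=64. Stack: []
LOAD_FAST p → push 64. Stack: [64]
LOAD_CONST → push 5. Stack: [64, 5]
BINARY_OP + → 64 + 5 = 69. Stack: [69]
RETURN_VALUE → return 69.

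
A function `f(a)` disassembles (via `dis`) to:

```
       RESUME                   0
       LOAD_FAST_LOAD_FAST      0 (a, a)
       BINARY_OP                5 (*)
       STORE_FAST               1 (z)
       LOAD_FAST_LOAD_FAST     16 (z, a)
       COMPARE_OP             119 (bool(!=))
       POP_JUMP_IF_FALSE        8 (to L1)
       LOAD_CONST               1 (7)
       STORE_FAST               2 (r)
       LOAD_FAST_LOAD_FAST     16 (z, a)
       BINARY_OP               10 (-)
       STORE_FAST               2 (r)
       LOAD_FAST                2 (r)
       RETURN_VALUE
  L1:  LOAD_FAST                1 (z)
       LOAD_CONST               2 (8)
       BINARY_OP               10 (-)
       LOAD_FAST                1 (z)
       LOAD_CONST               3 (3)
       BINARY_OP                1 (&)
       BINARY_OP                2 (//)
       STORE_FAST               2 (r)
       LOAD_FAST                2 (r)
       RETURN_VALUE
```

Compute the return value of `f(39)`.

1482

LOAD_FAST_LOAD_FAST a,a → push 39,39. Stack: [39, 39]
BINARY_OP * → 39 * 39 = 1521. Stack: [1521]
STORE_FAST z → z=1521. Stack: []
LOAD_FAST_LOAD_FAST z,a → push 1521,39. Stack: [1521, 39]
COMPARE_OP bool(!=) → 1521 vs 39 = True. Stack: [True]
POP_JUMP_IF_FALSE → pop True; no jump. Stack: []
LOAD_CONST → push 7. Stack: [7]
STORE_FAST r → r=7. Stack: []
LOAD_FAST_LOAD_FAST z,a → push 1521,39. Stack: [1521, 39]
BINARY_OP - → 1521 - 39 = 1482. Stack: [1482]
STORE_FAST r → r=1482. Stack: []
LOAD_FAST r → push 1482. Stack: [1482]
RETURN_VALUE → return 1482.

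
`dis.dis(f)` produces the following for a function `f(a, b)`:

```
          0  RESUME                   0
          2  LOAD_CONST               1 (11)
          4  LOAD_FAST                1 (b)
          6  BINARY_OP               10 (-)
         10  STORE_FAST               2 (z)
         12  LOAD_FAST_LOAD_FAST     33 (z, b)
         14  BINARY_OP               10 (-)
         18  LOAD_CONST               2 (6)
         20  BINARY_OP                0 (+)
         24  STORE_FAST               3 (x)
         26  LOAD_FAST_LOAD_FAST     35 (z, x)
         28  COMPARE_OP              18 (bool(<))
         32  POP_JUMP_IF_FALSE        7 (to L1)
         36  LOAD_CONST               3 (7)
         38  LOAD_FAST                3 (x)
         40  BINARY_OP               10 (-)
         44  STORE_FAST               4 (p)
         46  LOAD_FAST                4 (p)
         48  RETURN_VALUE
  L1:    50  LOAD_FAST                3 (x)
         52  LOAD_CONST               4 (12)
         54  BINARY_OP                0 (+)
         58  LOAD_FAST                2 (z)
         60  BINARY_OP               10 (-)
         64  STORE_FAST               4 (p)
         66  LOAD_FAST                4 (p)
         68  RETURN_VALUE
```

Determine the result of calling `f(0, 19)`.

-1

LOAD_CONST → push 11. Stack: [11]
LOAD_FAST b → push 19. Stack: [11, 19]
BINARY_OP - → 11 - 19 = -8. Stack: [-8]
STORE_FAST z → z=-8. Stack: []
LOAD_FAST_LOAD_FAST z,b → push -8,19. Stack: [-8, 19]
BINARY_OP - → -8 - 19 = -27. Stack: [-27]
LOAD_CONST → push 6. Stack: [-27, 6]
BINARY_OP + → -27 + 6 = -21. Stack: [-21]
STORE_FAST x → x=-21. Stack: []
LOAD_FAST_LOAD_FAST z,x → push -8,-21. Stack: [-8, -21]
COMPARE_OP bool(<) → -8 vs -21 = False. Stack: [False]
POP_JUMP_IF_FALSE → pop False; jump. Stack: []
LOAD_FAST x → push -21. Stack: [-21]
LOAD_CONST → push 12. Stack: [-21, 12]
BINARY_OP + → -21 + 12 = -9. Stack: [-9]
LOAD_FAST z → push -8. Stack: [-9, -8]
BINARY_OP - → -9 - -8 = -1. Stack: [-1]
STORE_FAST p → p=-1. Stack: []
LOAD_FAST p → push -1. Stack: [-1]
RETURN_VALUE → return -1.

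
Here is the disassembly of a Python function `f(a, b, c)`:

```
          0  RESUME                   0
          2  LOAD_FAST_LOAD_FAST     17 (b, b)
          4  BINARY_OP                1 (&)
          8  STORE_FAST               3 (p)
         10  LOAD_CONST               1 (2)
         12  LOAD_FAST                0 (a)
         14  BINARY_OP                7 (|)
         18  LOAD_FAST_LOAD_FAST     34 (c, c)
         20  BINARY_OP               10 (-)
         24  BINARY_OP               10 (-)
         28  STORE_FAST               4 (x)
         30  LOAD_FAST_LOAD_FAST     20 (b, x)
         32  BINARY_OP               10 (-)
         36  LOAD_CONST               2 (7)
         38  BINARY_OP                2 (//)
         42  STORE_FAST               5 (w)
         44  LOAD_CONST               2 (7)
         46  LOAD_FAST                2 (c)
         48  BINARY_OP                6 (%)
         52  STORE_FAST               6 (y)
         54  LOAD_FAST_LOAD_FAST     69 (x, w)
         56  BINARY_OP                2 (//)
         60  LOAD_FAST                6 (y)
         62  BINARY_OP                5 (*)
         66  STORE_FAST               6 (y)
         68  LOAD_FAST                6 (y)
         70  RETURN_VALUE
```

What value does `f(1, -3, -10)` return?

9

LOAD_FAST_LOAD_FAST b,b → push -3,-3. Stack: [-3, -3]
BINARY_OP & → -3 & -3 = -3. Stack: [-3]
STORE_FAST p → p=-3. Stack: []
LOAD_CONST → push 2. Stack: [2]
LOAD_FAST a → push 1. Stack: [2, 1]
BINARY_OP | → 2 | 1 = 3. Stack: [3]
LOAD_FAST_LOAD_FAST c,c → push -10,-10. Stack: [3, -10, -10]
BINARY_OP - → -10 - -10 = 0. Stack: [3, 0]
BINARY_OP - → 3 - 0 = 3. Stack: [3]
STORE_FAST x → x=3. Stack: []
LOAD_FAST_LOAD_FAST b,x → push -3,3. Stack: [-3, 3]
BINARY_OP - → -3 - 3 = -6. Stack: [-6]
LOAD_CONST → push 7. Stack: [-6, 7]
BINARY_OP // → -6 // 7 = -1. Stack: [-1]
STORE_FAST w → w=-1. Stack: []
LOAD_CONST → push 7. Stack: [7]
LOAD_FAST c → push -10. Stack: [7, -10]
BINARY_OP % → 7 % -10 = -3. Stack: [-3]
STORE_FAST y → y=-3. Stack: []
LOAD_FAST_LOAD_FAST x,w → push 3,-1. Stack: [3, -1]
BINARY_OP // → 3 // -1 = -3. Stack: [-3]
LOAD_FAST y → push -3. Stack: [-3, -3]
BINARY_OP * → -3 * -3 = 9. Stack: [9]
STORE_FAST y → y=9. Stack: []
LOAD_FAST y → push 9. Stack: [9]
RETURN_VALUE → return 9.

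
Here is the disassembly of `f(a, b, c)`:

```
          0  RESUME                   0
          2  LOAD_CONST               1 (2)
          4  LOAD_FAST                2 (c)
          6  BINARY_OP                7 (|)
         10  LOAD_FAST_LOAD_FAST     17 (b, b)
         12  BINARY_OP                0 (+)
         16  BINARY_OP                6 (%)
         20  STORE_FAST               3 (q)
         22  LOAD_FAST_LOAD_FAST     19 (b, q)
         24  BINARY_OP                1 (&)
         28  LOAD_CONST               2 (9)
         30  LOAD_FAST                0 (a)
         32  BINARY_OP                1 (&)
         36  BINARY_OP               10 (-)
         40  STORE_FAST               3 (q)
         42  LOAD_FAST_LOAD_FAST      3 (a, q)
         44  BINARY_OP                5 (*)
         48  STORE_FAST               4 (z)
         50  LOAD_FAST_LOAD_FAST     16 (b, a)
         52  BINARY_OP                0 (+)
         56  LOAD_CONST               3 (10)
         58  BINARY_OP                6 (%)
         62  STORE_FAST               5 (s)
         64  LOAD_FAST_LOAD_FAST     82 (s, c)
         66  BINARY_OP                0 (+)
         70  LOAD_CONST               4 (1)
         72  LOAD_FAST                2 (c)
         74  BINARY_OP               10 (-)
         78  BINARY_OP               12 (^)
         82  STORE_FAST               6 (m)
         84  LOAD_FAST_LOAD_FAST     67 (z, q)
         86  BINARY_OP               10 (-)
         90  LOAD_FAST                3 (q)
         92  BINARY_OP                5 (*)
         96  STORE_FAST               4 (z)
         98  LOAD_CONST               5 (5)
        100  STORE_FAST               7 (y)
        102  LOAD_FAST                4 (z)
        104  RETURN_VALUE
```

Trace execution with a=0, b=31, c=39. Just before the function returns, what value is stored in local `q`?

LOAD_CONST → push 2. Stack: [2]
LOAD_FAST c → push 39. Stack: [2, 39]
BINARY_OP | → 2 | 39 = 39. Stack: [39]
LOAD_FAST_LOAD_FAST b,b → push 31,31. Stack: [39, 31, 31]
BINARY_OP + → 31 + 31 = 62. Stack: [39, 62]
BINARY_OP % → 39 % 62 = 39. Stack: [39]
STORE_FAST q → q=39. Stack: []
LOAD_FAST_LOAD_FAST b,q → push 31,39. Stack: [31, 39]
BINARY_OP & → 31 & 39 = 7. Stack: [7]
LOAD_CONST → push 9. Stack: [7, 9]
LOAD_FAST a → push 0. Stack: [7, 9, 0]
BINARY_OP & → 9 & 0 = 0. Stack: [7, 0]
BINARY_OP - → 7 - 0 = 7. Stack: [7]
STORE_FAST q → q=7. Stack: []
LOAD_FAST_LOAD_FAST a,q → push 0,7. Stack: [0, 7]
BINARY_OP * → 0 * 7 = 0. Stack: [0]
STORE_FAST z → z=0. Stack: []
LOAD_FAST_LOAD_FAST b,a → push 31,0. Stack: [31, 0]
BINARY_OP + → 31 + 0 = 31. Stack: [31]
LOAD_CONST → push 10. Stack: [31, 10]
BINARY_OP % → 31 % 10 = 1. Stack: [1]
STORE_FAST s → s=1. Stack: []
LOAD_FAST_LOAD_FAST s,c → push 1,39. Stack: [1, 39]
BINARY_OP + → 1 + 39 = 40. Stack: [40]
LOAD_CONST → push 1. Stack: [40, 1]
LOAD_FAST c → push 39. Stack: [40, 1, 39]
BINARY_OP - → 1 - 39 = -38. Stack: [40, -38]
BINARY_OP ^ → 40 ^ -38 = -14. Stack: [-14]
STORE_FAST m → m=-14. Stack: []
LOAD_FAST_LOAD_FAST z,q → push 0,7. Stack: [0, 7]
BINARY_OP - → 0 - 7 = -7. Stack: [-7]
LOAD_FAST q → push 7. Stack: [-7, 7]
BINARY_OP * → -7 * 7 = -49. Stack: [-49]
STORE_FAST z → z=-49. Stack: []
LOAD_CONST → push 5. Stack: [5]
STORE_FAST y → y=5. Stack: []
LOAD_FAST z → push -49. Stack: [-49]
RETURN_VALUE → return -49.

7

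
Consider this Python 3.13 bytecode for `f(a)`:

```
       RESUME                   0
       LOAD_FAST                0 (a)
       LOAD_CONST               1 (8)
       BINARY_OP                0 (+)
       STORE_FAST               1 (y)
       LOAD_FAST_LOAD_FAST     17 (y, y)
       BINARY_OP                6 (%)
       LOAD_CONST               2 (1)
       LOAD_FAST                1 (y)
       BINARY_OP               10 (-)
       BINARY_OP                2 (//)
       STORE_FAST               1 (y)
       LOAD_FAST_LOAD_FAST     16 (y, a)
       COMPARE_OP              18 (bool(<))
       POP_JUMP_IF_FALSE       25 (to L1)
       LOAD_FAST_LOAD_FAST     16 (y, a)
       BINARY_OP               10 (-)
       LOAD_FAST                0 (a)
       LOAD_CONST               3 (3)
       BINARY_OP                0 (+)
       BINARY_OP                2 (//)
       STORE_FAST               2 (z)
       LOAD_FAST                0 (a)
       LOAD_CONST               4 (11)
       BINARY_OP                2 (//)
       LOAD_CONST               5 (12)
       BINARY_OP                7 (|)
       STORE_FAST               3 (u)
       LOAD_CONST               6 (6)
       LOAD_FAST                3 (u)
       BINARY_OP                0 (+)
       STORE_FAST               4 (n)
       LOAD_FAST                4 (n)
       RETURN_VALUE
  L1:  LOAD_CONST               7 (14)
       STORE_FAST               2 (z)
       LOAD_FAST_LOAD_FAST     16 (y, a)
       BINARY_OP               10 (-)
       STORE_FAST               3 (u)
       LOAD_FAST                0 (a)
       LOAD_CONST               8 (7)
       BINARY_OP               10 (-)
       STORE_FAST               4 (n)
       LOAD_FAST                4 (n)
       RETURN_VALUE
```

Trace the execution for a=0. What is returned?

LOAD_FAST a → push 0. Stack: [0]
LOAD_CONST → push 8. Stack: [0, 8]
BINARY_OP + → 0 + 8 = 8. Stack: [8]
STORE_FAST y → y=8. Stack: []
LOAD_FAST_LOAD_FAST y,y → push 8,8. Stack: [8, 8]
BINARY_OP % → 8 % 8 = 0. Stack: [0]
LOAD_CONST → push 1. Stack: [0, 1]
LOAD_FAST y → push 8. Stack: [0, 1, 8]
BINARY_OP - → 1 - 8 = -7. Stack: [0, -7]
BINARY_OP // → 0 // -7 = 0. Stack: [0]
STORE_FAST y → y=0. Stack: []
LOAD_FAST_LOAD_FAST y,a → push 0,0. Stack: [0, 0]
COMPARE_OP bool(<) → 0 vs 0 = False. Stack: [False]
POP_JUMP_IF_FALSE → pop False; jump. Stack: []
LOAD_CONST → push 14. Stack: [14]
STORE_FAST z → z=14. Stack: []
LOAD_FAST_LOAD_FAST y,a → push 0,0. Stack: [0, 0]
BINARY_OP - → 0 - 0 = 0. Stack: [0]
STORE_FAST u → u=0. Stack: []
LOAD_FAST a → push 0. Stack: [0]
LOAD_CONST → push 7. Stack: [0, 7]
BINARY_OP - → 0 - 7 = -7. Stack: [-7]
STORE_FAST n → n=-7. Stack: []
LOAD_FAST n → push -7. Stack: [-7]
RETURN_VALUE → return -7.

-7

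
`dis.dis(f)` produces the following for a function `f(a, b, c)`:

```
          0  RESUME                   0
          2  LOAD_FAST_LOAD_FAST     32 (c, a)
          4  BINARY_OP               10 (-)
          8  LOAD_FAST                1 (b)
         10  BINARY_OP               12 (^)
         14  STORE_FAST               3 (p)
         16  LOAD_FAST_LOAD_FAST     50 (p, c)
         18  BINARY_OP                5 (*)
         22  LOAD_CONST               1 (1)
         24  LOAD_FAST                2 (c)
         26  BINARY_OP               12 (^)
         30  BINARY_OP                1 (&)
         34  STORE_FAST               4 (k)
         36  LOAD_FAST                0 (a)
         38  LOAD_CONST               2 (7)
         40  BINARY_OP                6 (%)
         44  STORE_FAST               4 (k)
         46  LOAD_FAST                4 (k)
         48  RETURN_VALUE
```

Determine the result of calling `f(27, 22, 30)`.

LOAD_FAST_LOAD_FAST c,a → push 30,27. Stack: [30, 27]
BINARY_OP - → 30 - 27 = 3. Stack: [3]
LOAD_FAST b → push 22. Stack: [3, 22]
BINARY_OP ^ → 3 ^ 22 = 21. Stack: [21]
STORE_FAST p → p=21. Stack: []
LOAD_FAST_LOAD_FAST p,c → push 21,30. Stack: [21, 30]
BINARY_OP * → 21 * 30 = 630. Stack: [630]
LOAD_CONST → push 1. Stack: [630, 1]
LOAD_FAST c → push 30. Stack: [630, 1, 30]
BINARY_OP ^ → 1 ^ 30 = 31. Stack: [630, 31]
BINARY_OP & → 630 & 31 = 22. Stack: [22]
STORE_FAST k → k=22. Stack: []
LOAD_FAST a → push 27. Stack: [27]
LOAD_CONST → push 7. Stack: [27, 7]
BINARY_OP % → 27 % 7 = 6. Stack: [6]
STORE_FAST k → k=6. Stack: []
LOAD_FAST k → push 6. Stack: [6]
RETURN_VALUE → return 6.

6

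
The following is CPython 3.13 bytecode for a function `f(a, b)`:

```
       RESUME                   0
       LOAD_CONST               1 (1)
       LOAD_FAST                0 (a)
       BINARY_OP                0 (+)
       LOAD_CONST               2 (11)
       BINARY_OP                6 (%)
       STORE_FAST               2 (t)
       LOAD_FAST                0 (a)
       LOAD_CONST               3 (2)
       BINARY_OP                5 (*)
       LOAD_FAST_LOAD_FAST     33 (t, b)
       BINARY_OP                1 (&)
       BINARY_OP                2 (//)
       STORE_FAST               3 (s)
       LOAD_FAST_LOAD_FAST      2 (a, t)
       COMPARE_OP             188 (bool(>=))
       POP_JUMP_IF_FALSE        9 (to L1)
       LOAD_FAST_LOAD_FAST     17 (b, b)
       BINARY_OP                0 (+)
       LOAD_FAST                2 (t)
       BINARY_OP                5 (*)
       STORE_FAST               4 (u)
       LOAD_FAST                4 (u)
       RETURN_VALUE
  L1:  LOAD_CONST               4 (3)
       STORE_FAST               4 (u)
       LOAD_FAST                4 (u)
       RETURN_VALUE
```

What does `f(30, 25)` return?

450

LOAD_CONST → push 1. Stack: [1]
LOAD_FAST a → push 30. Stack: [1, 30]
BINARY_OP + → 1 + 30 = 31. Stack: [31]
LOAD_CONST → push 11. Stack: [31, 11]
BINARY_OP % → 31 % 11 = 9. Stack: [9]
STORE_FAST t → t=9. Stack: []
LOAD_FAST a → push 30. Stack: [30]
LOAD_CONST → push 2. Stack: [30, 2]
BINARY_OP * → 30 * 2 = 60. Stack: [60]
LOAD_FAST_LOAD_FAST t,b → push 9,25. Stack: [60, 9, 25]
BINARY_OP & → 9 & 25 = 9. Stack: [60, 9]
BINARY_OP // → 60 // 9 = 6. Stack: [6]
STORE_FAST s → s=6. Stack: []
LOAD_FAST_LOAD_FAST a,t → push 30,9. Stack: [30, 9]
COMPARE_OP bool(>=) → 30 vs 9 = True. Stack: [True]
POP_JUMP_IF_FALSE → pop True; no jump. Stack: []
LOAD_FAST_LOAD_FAST b,b → push 25,25. Stack: [25, 25]
BINARY_OP + → 25 + 25 = 50. Stack: [50]
LOAD_FAST t → push 9. Stack: [50, 9]
BINARY_OP * → 50 * 9 = 450. Stack: [450]
STORE_FAST u → u=450. Stack: []
LOAD_FAST u → push 450. Stack: [450]
RETURN_VALUE → return 450.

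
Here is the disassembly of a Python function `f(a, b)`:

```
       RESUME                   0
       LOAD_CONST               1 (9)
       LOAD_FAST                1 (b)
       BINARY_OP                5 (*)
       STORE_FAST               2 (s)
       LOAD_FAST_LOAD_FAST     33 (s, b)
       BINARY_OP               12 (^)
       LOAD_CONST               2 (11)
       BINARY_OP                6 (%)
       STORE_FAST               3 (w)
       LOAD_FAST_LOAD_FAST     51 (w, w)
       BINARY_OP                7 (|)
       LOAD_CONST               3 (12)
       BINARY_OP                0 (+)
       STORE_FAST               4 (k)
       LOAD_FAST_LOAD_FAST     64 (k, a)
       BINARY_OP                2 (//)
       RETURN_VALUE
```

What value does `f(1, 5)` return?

LOAD_CONST → push 9. Stack: [9]
LOAD_FAST b → push 5. Stack: [9, 5]
BINARY_OP * → 9 * 5 = 45. Stack: [45]
STORE_FAST s → s=45. Stack: []
LOAD_FAST_LOAD_FAST s,b → push 45,5. Stack: [45, 5]
BINARY_OP ^ → 45 ^ 5 = 40. Stack: [40]
LOAD_CONST → push 11. Stack: [40, 11]
BINARY_OP % → 40 % 11 = 7. Stack: [7]
STORE_FAST w → w=7. Stack: []
LOAD_FAST_LOAD_FAST w,w → push 7,7. Stack: [7, 7]
BINARY_OP | → 7 | 7 = 7. Stack: [7]
LOAD_CONST → push 12. Stack: [7, 12]
BINARY_OP + → 7 + 12 = 19. Stack: [19]
STORE_FAST k → k=19. Stack: []
LOAD_FAST_LOAD_FAST k,a → push 19,1. Stack: [19, 1]
BINARY_OP // → 19 // 1 = 19. Stack: [19]
RETURN_VALUE → return 19.

19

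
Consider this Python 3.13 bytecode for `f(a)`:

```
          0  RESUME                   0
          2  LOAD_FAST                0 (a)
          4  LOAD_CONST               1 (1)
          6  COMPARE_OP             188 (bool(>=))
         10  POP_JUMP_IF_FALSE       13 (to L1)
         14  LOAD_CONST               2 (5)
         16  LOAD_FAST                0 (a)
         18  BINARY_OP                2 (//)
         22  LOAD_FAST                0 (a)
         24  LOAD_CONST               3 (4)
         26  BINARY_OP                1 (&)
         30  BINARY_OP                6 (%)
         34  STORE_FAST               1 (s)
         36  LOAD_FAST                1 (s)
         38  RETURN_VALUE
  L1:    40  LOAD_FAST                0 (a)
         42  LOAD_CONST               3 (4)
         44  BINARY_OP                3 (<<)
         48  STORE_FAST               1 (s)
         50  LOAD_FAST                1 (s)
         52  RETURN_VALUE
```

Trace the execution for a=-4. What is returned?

-64

LOAD_FAST a → push -4. Stack: [-4]
LOAD_CONST → push 1. Stack: [-4, 1]
COMPARE_OP bool(>=) → -4 vs 1 = False. Stack: [False]
POP_JUMP_IF_FALSE → pop False; jump. Stack: []
LOAD_FAST a → push -4. Stack: [-4]
LOAD_CONST → push 4. Stack: [-4, 4]
BINARY_OP << → -4 << 4 = -64. Stack: [-64]
STORE_FAST s → s=-64. Stack: []
LOAD_FAST s → push -64. Stack: [-64]
RETURN_VALUE → return -64.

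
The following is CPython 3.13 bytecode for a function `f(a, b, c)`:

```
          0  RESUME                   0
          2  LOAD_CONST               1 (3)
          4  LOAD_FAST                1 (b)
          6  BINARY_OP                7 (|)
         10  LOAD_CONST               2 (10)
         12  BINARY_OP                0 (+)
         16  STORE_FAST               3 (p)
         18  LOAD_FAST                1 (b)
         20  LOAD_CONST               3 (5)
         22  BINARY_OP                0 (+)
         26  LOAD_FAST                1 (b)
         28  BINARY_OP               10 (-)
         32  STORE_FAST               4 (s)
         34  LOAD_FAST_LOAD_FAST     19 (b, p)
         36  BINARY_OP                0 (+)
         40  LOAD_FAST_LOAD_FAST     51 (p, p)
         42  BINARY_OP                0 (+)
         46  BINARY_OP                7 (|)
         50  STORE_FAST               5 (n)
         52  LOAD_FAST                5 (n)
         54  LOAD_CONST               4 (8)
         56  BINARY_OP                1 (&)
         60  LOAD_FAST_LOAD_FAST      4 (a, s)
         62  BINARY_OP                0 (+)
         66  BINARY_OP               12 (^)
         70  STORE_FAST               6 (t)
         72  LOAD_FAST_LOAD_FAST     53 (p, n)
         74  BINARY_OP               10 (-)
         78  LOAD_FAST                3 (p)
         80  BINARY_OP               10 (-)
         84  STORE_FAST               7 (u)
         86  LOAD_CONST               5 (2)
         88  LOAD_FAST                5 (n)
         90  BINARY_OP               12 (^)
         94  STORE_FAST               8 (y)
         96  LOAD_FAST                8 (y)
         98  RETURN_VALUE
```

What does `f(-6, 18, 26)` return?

LOAD_CONST → push 3. Stack: [3]
LOAD_FAST b → push 18. Stack: [3, 18]
BINARY_OP | → 3 | 18 = 19. Stack: [19]
LOAD_CONST → push 10. Stack: [19, 10]
BINARY_OP + → 19 + 10 = 29. Stack: [29]
STORE_FAST p → p=29. Stack: []
LOAD_FAST b → push 18. Stack: [18]
LOAD_CONST → push 5. Stack: [18, 5]
BINARY_OP + → 18 + 5 = 23. Stack: [23]
LOAD_FAST b → push 18. Stack: [23, 18]
BINARY_OP - → 23 - 18 = 5. Stack: [5]
STORE_FAST s → s=5. Stack: []
LOAD_FAST_LOAD_FAST b,p → push 18,29. Stack: [18, 29]
BINARY_OP + → 18 + 29 = 47. Stack: [47]
LOAD_FAST_LOAD_FAST p,p → push 29,29. Stack: [47, 29, 29]
BINARY_OP + → 29 + 29 = 58. Stack: [47, 58]
BINARY_OP | → 47 | 58 = 63. Stack: [63]
STORE_FAST n → n=63. Stack: []
LOAD_FAST n → push 63. Stack: [63]
LOAD_CONST → push 8. Stack: [63, 8]
BINARY_OP & → 63 & 8 = 8. Stack: [8]
LOAD_FAST_LOAD_FAST a,s → push -6,5. Stack: [8, -6, 5]
BINARY_OP + → -6 + 5 = -1. Stack: [8, -1]
BINARY_OP ^ → 8 ^ -1 = -9. Stack: [-9]
STORE_FAST t → t=-9. Stack: []
LOAD_FAST_LOAD_FAST p,n → push 29,63. Stack: [29, 63]
BINARY_OP - → 29 - 63 = -34. Stack: [-34]
LOAD_FAST p → push 29. Stack: [-34, 29]
BINARY_OP - → -34 - 29 = -63. Stack: [-63]
STORE_FAST u → u=-63. Stack: []
LOAD_CONST → push 2. Stack: [2]
LOAD_FAST n → push 63. Stack: [2, 63]
BINARY_OP ^ → 2 ^ 63 = 61. Stack: [61]
STORE_FAST y → y=61. Stack: []
LOAD_FAST y → push 61. Stack: [61]
RETURN_VALUE → return 61.

61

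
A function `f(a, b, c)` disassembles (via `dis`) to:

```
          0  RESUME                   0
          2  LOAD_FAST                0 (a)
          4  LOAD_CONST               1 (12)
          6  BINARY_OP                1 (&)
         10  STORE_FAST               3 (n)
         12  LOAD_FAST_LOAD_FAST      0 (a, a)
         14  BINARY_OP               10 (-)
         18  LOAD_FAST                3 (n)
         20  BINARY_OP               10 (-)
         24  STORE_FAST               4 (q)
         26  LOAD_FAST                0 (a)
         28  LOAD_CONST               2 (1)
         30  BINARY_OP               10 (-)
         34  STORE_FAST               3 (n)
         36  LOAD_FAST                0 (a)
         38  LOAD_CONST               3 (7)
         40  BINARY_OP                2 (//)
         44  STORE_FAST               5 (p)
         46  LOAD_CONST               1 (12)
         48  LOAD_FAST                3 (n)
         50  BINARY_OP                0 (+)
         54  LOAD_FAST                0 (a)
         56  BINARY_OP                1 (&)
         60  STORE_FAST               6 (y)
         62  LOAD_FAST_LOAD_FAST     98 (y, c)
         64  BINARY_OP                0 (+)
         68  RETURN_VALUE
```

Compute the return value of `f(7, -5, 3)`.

5

LOAD_FAST a → push 7. Stack: [7]
LOAD_CONST → push 12. Stack: [7, 12]
BINARY_OP & → 7 & 12 = 4. Stack: [4]
STORE_FAST n → n=4. Stack: []
LOAD_FAST_LOAD_FAST a,a → push 7,7. Stack: [7, 7]
BINARY_OP - → 7 - 7 = 0. Stack: [0]
LOAD_FAST n → push 4. Stack: [0, 4]
BINARY_OP - → 0 - 4 = -4. Stack: [-4]
STORE_FAST q → q=-4. Stack: []
LOAD_FAST a → push 7. Stack: [7]
LOAD_CONST → push 1. Stack: [7, 1]
BINARY_OP - → 7 - 1 = 6. Stack: [6]
STORE_FAST n → n=6. Stack: []
LOAD_FAST a → push 7. Stack: [7]
LOAD_CONST → push 7. Stack: [7, 7]
BINARY_OP // → 7 // 7 = 1. Stack: [1]
STORE_FAST p → p=1. Stack: []
LOAD_CONST → push 12. Stack: [12]
LOAD_FAST n → push 6. Stack: [12, 6]
BINARY_OP + → 12 + 6 = 18. Stack: [18]
LOAD_FAST a → push 7. Stack: [18, 7]
BINARY_OP & → 18 & 7 = 2. Stack: [2]
STORE_FAST y → y=2. Stack: []
LOAD_FAST_LOAD_FAST y,c → push 2,3. Stack: [2, 3]
BINARY_OP + → 2 + 3 = 5. Stack: [5]
RETURN_VALUE → return 5.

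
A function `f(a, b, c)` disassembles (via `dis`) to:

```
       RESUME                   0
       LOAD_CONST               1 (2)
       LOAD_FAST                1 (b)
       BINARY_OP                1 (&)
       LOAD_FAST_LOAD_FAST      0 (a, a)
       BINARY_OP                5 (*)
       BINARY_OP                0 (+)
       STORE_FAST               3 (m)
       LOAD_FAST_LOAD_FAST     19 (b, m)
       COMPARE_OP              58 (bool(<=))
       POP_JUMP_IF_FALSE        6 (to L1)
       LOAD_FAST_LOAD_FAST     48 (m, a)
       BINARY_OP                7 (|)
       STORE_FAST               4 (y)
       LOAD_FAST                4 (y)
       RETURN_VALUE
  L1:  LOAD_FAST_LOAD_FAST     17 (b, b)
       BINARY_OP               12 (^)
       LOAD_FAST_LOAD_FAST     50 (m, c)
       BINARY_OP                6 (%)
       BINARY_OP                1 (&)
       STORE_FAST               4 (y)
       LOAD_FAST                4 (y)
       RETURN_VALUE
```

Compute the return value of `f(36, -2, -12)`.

1334

LOAD_CONST → push 2. Stack: [2]
LOAD_FAST b → push -2. Stack: [2, -2]
BINARY_OP & → 2 & -2 = 2. Stack: [2]
LOAD_FAST_LOAD_FAST a,a → push 36,36. Stack: [2, 36, 36]
BINARY_OP * → 36 * 36 = 1296. Stack: [2, 1296]
BINARY_OP + → 2 + 1296 = 1298. Stack: [1298]
STORE_FAST m → m=1298. Stack: []
LOAD_FAST_LOAD_FAST b,m → push -2,1298. Stack: [-2, 1298]
COMPARE_OP bool(<=) → -2 vs 1298 = True. Stack: [True]
POP_JUMP_IF_FALSE → pop True; no jump. Stack: []
LOAD_FAST_LOAD_FAST m,a → push 1298,36. Stack: [1298, 36]
BINARY_OP | → 1298 | 36 = 1334. Stack: [1334]
STORE_FAST y → y=1334. Stack: []
LOAD_FAST y → push 1334. Stack: [1334]
RETURN_VALUE → return 1334.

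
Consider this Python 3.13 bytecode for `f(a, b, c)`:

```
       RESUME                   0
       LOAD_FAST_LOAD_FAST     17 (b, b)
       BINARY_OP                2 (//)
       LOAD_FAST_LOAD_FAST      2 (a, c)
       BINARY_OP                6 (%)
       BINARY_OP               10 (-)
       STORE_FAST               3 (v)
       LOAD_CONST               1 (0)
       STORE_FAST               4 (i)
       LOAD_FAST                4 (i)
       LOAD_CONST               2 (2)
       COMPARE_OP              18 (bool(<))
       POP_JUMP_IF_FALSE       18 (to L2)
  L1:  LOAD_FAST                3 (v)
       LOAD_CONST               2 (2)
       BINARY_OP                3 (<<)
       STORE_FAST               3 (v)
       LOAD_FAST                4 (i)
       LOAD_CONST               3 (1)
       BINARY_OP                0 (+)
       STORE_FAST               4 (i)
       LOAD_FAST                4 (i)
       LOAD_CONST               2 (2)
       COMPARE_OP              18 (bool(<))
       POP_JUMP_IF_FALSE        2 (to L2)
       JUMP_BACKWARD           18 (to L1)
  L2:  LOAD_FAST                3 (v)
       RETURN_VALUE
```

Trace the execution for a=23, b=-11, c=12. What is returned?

-160

LOAD_FAST_LOAD_FAST b,b → push -11,-11. Stack: [-11, -11]
BINARY_OP // → -11 // -11 = 1. Stack: [1]
LOAD_FAST_LOAD_FAST a,c → push 23,12. Stack: [1, 23, 12]
BINARY_OP % → 23 % 12 = 11. Stack: [1, 11]
BINARY_OP - → 1 - 11 = -10. Stack: [-10]
STORE_FAST v → v=-10. Stack: []
LOAD_CONST → push 0. Stack: [0]
STORE_FAST i → i=0. Stack: []
LOAD_FAST i → push 0. Stack: [0]
LOAD_CONST → push 2. Stack: [0, 2]
COMPARE_OP bool(<) → 0 vs 2 = True. Stack: [True]
POP_JUMP_IF_FALSE → pop True; no jump. Stack: []
LOAD_FAST v → push -10. Stack: [-10]
LOAD_CONST → push 2. Stack: [-10, 2]
BINARY_OP << → -10 << 2 = -40. Stack: [-40]
STORE_FAST v → v=-40. Stack: []
LOAD_FAST i → push 0. Stack: [0]
LOAD_CONST → push 1. Stack: [0, 1]
BINARY_OP + → 0 + 1 = 1. Stack: [1]
STORE_FAST i → i=1. Stack: []
LOAD_FAST i → push 1. Stack: [1]
LOAD_CONST → push 2. Stack: [1, 2]
COMPARE_OP bool(<) → 1 vs 2 = True. Stack: [True]
POP_JUMP_IF_FALSE → pop True; no jump. Stack: []
LOAD_FAST v → push -40. Stack: [-40]
LOAD_CONST → push 2. Stack: [-40, 2]
BINARY_OP << → -40 << 2 = -160. Stack: [-160]
STORE_FAST v → v=-160. Stack: []
LOAD_FAST i → push 1. Stack: [1]
LOAD_CONST → push 1. Stack: [1, 1]
BINARY_OP + → 1 + 1 = 2. Stack: [2]
STORE_FAST i → i=2. Stack: []
LOAD_FAST i → push 2. Stack: [2]
LOAD_CONST → push 2. Stack: [2, 2]
COMPARE_OP bool(<) → 2 vs 2 = False. Stack: [False]
POP_JUMP_IF_FALSE → pop False; jump. Stack: []
LOAD_FAST v → push -160. Stack: [-160]
RETURN_VALUE → return -160.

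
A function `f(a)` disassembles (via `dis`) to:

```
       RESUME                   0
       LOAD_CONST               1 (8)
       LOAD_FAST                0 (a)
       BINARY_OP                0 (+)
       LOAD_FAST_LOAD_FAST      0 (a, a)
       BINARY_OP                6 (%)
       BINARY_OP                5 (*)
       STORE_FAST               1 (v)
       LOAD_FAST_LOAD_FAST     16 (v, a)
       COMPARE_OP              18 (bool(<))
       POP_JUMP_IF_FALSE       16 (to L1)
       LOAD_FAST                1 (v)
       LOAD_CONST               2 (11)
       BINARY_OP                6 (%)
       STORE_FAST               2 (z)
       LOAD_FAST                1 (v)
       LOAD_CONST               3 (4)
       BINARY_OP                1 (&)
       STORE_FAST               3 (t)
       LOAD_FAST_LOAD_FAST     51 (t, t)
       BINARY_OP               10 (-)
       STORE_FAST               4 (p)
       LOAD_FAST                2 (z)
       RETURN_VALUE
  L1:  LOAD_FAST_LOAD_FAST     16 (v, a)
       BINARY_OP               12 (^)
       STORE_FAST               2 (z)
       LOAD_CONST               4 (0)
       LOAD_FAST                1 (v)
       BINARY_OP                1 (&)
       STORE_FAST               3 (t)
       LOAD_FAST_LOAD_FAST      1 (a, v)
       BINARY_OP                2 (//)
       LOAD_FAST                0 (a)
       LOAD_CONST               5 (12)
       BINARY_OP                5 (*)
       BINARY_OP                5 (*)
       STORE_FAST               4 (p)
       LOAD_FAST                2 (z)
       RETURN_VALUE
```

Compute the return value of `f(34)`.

0

LOAD_CONST → push 8. Stack: [8]
LOAD_FAST a → push 34. Stack: [8, 34]
BINARY_OP + → 8 + 34 = 42. Stack: [42]
LOAD_FAST_LOAD_FAST a,a → push 34,34. Stack: [42, 34, 34]
BINARY_OP % → 34 % 34 = 0. Stack: [42, 0]
BINARY_OP * → 42 * 0 = 0. Stack: [0]
STORE_FAST v → v=0. Stack: []
LOAD_FAST_LOAD_FAST v,a → push 0,34. Stack: [0, 34]
COMPARE_OP bool(<) → 0 vs 34 = True. Stack: [True]
POP_JUMP_IF_FALSE → pop True; no jump. Stack: []
LOAD_FAST v → push 0. Stack: [0]
LOAD_CONST → push 11. Stack: [0, 11]
BINARY_OP % → 0 % 11 = 0. Stack: [0]
STORE_FAST z → z=0. Stack: []
LOAD_FAST v → push 0. Stack: [0]
LOAD_CONST → push 4. Stack: [0, 4]
BINARY_OP & → 0 & 4 = 0. Stack: [0]
STORE_FAST t → t=0. Stack: []
LOAD_FAST_LOAD_FAST t,t → push 0,0. Stack: [0, 0]
BINARY_OP - → 0 - 0 = 0. Stack: [0]
STORE_FAST p → p=0. Stack: []
LOAD_FAST z → push 0. Stack: [0]
RETURN_VALUE → return 0.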